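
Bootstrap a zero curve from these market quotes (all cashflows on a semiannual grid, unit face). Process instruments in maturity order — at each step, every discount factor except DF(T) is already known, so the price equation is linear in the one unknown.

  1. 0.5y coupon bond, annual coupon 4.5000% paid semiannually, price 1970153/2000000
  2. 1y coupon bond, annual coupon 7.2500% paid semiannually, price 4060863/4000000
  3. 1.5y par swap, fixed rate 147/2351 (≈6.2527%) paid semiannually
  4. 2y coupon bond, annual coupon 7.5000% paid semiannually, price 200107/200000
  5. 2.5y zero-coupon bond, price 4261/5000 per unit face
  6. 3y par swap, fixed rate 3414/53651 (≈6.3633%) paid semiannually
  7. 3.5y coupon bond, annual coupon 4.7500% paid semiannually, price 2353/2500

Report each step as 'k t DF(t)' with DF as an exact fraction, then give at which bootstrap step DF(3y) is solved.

step 1 [0.5y] bond c/2=9/400: DF=(1970153/2000000 − 9/400·(0))/(1+9/400) = 4817/5000 ≈ 0.963400
step 2 [1y] bond c/2=29/800: DF=(4060863/4000000 − 29/800·(0.963400))/(1+29/800) = 473/500 ≈ 0.946000
step 3 [1.5y] swap r/2=147/4702: DF=(1 − 147/4702·(0.963400+0.946000))/(1+147/4702) = 4559/5000 ≈ 0.911800
step 4 [2y] bond c/2=3/80: DF=(200107/200000 − 3/80·(0.963400+0.946000+0.911800))/(1+3/80) = 539/625 ≈ 0.862400
step 5 [2.5y] zero: DF = P = 4261/5000 ≈ 0.852200
step 6 [3y] swap r/2=1707/53651: DF=(1 − 1707/53651·(0.963400+0.946000+0.911800+0.862400+0.852200))/(1+1707/53651) = 8293/10000 ≈ 0.829300
step 7 [3.5y] bond c/2=19/800: DF=(2353/2500 − 19/800·(0.963400+0.946000+0.911800+0.862400+0.852200+0.829300))/(1+19/800) = 7949/10000 ≈ 0.794900

1 1/2 4817/5000
2 1 473/500
3 3/2 4559/5000
4 2 539/625
5 5/2 4261/5000
6 3 8293/10000
7 7/2 7949/10000
DF(3y) is solved at step 6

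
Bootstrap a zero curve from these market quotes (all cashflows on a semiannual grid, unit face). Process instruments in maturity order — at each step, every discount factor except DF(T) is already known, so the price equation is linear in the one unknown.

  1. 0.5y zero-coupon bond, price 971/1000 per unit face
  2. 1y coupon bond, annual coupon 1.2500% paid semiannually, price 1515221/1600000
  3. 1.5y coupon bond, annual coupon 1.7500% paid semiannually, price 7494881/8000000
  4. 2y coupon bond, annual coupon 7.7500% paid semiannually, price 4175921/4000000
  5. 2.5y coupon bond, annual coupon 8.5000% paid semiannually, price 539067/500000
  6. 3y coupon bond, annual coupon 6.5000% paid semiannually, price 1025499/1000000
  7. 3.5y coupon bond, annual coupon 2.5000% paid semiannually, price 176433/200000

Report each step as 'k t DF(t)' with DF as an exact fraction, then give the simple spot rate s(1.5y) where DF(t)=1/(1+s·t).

step 1 [0.5y] zero: DF = P = 971/1000 ≈ 0.971000
step 2 [1y] bond c/2=1/160: DF=(1515221/1600000 − 1/160·(0.971000))/(1+1/160) = 9351/10000 ≈ 0.935100
step 3 [1.5y] bond c/2=7/800: DF=(7494881/8000000 − 7/800·(0.971000+0.935100))/(1+7/800) = 4561/5000 ≈ 0.912200
step 4 [2y] bond c/2=31/800: DF=(4175921/4000000 − 31/800·(0.971000+0.935100+0.912200))/(1+31/800) = 8999/10000 ≈ 0.899900
step 5 [2.5y] bond c/2=17/400: DF=(539067/500000 − 17/400·(0.971000+0.935100+0.912200+0.899900))/(1+17/400) = 4413/5000 ≈ 0.882600
step 6 [3y] bond c/2=13/400: DF=(1025499/1000000 − 13/400·(0.971000+0.935100+0.912200+0.899900+0.882600))/(1+13/400) = 2121/2500 ≈ 0.848400
step 7 [3.5y] bond c/2=1/80: DF=(176433/200000 − 1/80·(0.971000+0.935100+0.912200+0.899900+0.882600+0.848400))/(1+1/80) = 201/250 ≈ 0.804000

1 1/2 971/1000
2 1 9351/10000
3 3/2 4561/5000
4 2 8999/10000
5 5/2 4413/5000
6 3 2121/2500
7 7/2 201/250
s(1.5y) = (1/(4561/5000) − 1)/(3/2) = 878/13683 ≈ 6.4167%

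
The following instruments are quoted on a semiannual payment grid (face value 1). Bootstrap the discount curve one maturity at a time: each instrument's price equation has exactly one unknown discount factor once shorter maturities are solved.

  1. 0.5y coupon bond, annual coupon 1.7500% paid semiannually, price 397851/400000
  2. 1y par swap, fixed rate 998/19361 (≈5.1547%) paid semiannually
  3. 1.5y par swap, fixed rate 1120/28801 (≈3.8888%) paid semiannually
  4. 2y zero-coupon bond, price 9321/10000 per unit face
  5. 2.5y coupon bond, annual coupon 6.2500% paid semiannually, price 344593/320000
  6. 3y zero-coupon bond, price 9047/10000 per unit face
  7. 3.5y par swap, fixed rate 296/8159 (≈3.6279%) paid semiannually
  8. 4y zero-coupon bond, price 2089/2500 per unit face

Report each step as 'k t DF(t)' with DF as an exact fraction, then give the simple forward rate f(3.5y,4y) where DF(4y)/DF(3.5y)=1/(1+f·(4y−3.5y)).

step 1 [0.5y] bond c/2=7/800: DF=(397851/400000 − 7/800·(0))/(1+7/800) = 493/500 ≈ 0.986000
step 2 [1y] swap r/2=499/19361: DF=(1 − 499/19361·(0.986000))/(1+499/19361) = 9501/10000 ≈ 0.950100
step 3 [1.5y] swap r/2=560/28801: DF=(1 − 560/28801·(0.986000+0.950100))/(1+560/28801) = 118/125 ≈ 0.944000
step 4 [2y] zero: DF = P = 9321/10000 ≈ 0.932100
step 5 [2.5y] bond c/2=1/32: DF=(344593/320000 − 1/32·(0.986000+0.950100+0.944000+0.932100))/(1+1/32) = 9287/10000 ≈ 0.928700
step 6 [3y] zero: DF = P = 9047/10000 ≈ 0.904700
step 7 [3.5y] swap r/2=148/8159: DF=(1 − 148/8159·(0.986000+0.950100+0.944000+0.932100+0.928700+0.904700))/(1+148/8159) = 551/625 ≈ 0.881600
step 8 [4y] zero: DF = P = 2089/2500 ≈ 0.835600

1 1/2 493/500
2 1 9501/10000
3 3/2 118/125
4 2 9321/10000
5 5/2 9287/10000
6 3 9047/10000
7 7/2 551/625
8 4 2089/2500
f(3.5y,4y) = ((551/625)/(2089/2500) − 1)/(1/2) = 230/2089 ≈ 11.0101%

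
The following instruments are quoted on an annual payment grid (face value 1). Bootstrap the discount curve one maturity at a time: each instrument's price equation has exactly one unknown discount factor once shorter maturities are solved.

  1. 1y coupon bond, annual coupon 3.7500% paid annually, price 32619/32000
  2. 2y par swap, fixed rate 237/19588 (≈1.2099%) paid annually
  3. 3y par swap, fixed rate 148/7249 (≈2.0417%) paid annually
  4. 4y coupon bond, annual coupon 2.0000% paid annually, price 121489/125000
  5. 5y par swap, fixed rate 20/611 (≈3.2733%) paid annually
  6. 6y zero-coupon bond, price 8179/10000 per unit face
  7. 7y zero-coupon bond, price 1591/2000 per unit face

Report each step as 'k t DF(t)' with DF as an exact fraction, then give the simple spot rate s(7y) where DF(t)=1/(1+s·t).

step 1 [1y] bond c/1=3/80: DF=(32619/32000 − 3/80·(0))/(1+3/80) = 393/400 ≈ 0.982500
step 2 [2y] swap r/1=237/19588: DF=(1 − 237/19588·(0.982500))/(1+237/19588) = 9763/10000 ≈ 0.976300
step 3 [3y] swap r/1=148/7249: DF=(1 − 148/7249·(0.982500+0.976300))/(1+148/7249) = 588/625 ≈ 0.940800
step 4 [4y] bond c/1=1/50: DF=(121489/125000 − 1/50·(0.982500+0.976300+0.940800))/(1+1/50) = 112/125 ≈ 0.896000
step 5 [5y] swap r/1=20/611: DF=(1 − 20/611·(0.982500+0.976300+0.940800+0.896000))/(1+20/611) = 106/125 ≈ 0.848000
step 6 [6y] zero: DF = P = 8179/10000 ≈ 0.817900
step 7 [7y] zero: DF = P = 1591/2000 ≈ 0.795500

1 1 393/400
2 2 9763/10000
3 3 588/625
4 4 112/125
5 5 106/125
6 6 8179/10000
7 7 1591/2000
s(7y) = (1/(1591/2000) − 1)/(7) = 409/11137 ≈ 3.6724%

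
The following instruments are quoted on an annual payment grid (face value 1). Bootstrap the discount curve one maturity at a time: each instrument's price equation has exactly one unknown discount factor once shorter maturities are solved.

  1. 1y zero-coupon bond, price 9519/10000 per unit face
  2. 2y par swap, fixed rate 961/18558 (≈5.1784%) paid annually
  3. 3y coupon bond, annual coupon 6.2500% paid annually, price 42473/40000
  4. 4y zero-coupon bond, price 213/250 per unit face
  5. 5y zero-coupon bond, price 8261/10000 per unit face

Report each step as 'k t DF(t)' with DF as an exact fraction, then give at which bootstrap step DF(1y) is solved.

1 1 9519/10000
2 2 9039/10000
3 3 4451/5000
4 4 213/250
5 5 8261/10000
DF(1y) is solved at step 1

step 1 [1y] zero: DF = P = 9519/10000 ≈ 0.951900
step 2 [2y] swap r/1=961/18558: DF=(1 − 961/18558·(0.951900))/(1+961/18558) = 9039/10000 ≈ 0.903900
step 3 [3y] bond c/1=1/16: DF=(42473/40000 − 1/16·(0.951900+0.903900))/(1+1/16) = 4451/5000 ≈ 0.890200
step 4 [4y] zero: DF = P = 213/250 ≈ 0.852000
step 5 [5y] zero: DF = P = 8261/10000 ≈ 0.826100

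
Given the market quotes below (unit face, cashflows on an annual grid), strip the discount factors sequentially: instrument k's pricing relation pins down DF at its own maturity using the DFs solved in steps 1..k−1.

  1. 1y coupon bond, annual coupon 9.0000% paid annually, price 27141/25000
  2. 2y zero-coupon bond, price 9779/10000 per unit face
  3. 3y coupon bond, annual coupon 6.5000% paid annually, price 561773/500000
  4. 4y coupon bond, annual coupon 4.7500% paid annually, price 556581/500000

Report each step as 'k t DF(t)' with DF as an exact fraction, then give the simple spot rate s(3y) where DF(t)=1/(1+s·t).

1 1 249/250
2 2 9779/10000
3 3 1869/2000
4 4 2327/2500
s(3y) = (1/(1869/2000) − 1)/(3) = 131/5607 ≈ 2.3364%

step 1 [1y] bond c/1=9/100: DF=(27141/25000 − 9/100·(0))/(1+9/100) = 249/250 ≈ 0.996000
step 2 [2y] zero: DF = P = 9779/10000 ≈ 0.977900
step 3 [3y] bond c/1=13/200: DF=(561773/500000 − 13/200·(0.996000+0.977900))/(1+13/200) = 1869/2000 ≈ 0.934500
step 4 [4y] bond c/1=19/400: DF=(556581/500000 − 19/400·(0.996000+0.977900+0.934500))/(1+19/400) = 2327/2500 ≈ 0.930800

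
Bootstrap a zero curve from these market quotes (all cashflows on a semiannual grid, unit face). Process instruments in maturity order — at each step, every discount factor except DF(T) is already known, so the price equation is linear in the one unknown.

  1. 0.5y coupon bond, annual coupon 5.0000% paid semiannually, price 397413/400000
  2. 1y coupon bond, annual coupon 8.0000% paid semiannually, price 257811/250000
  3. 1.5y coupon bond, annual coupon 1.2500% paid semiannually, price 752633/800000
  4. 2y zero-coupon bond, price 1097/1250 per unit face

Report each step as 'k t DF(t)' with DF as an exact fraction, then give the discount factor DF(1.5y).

1 1/2 9693/10000
2 1 9543/10000
3 3/2 923/1000
4 2 1097/1250
DF(1.5y) = 923/1000 ≈ 0.923000

step 1 [0.5y] bond c/2=1/40: DF=(397413/400000 − 1/40·(0))/(1+1/40) = 9693/10000 ≈ 0.969300
step 2 [1y] bond c/2=1/25: DF=(257811/250000 − 1/25·(0.969300))/(1+1/25) = 9543/10000 ≈ 0.954300
step 3 [1.5y] bond c/2=1/160: DF=(752633/800000 − 1/160·(0.969300+0.954300))/(1+1/160) = 923/1000 ≈ 0.923000
step 4 [2y] zero: DF = P = 1097/1250 ≈ 0.877600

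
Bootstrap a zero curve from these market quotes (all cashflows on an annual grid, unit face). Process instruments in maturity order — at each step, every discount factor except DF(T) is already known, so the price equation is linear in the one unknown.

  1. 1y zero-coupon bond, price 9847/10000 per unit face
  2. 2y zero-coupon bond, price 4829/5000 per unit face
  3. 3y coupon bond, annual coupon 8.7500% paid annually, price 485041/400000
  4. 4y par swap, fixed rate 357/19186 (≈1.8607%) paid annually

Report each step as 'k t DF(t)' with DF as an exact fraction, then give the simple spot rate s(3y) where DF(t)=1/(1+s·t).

step 1 [1y] zero: DF = P = 9847/10000 ≈ 0.984700
step 2 [2y] zero: DF = P = 4829/5000 ≈ 0.965800
step 3 [3y] bond c/1=7/80: DF=(485041/400000 − 7/80·(0.984700+0.965800))/(1+7/80) = 9581/10000 ≈ 0.958100
step 4 [4y] swap r/1=357/19186: DF=(1 − 357/19186·(0.984700+0.965800+0.958100))/(1+357/19186) = 4643/5000 ≈ 0.928600

1 1 9847/10000
2 2 4829/5000
3 3 9581/10000
4 4 4643/5000
s(3y) = (1/(9581/10000) − 1)/(3) = 419/28743 ≈ 1.4577%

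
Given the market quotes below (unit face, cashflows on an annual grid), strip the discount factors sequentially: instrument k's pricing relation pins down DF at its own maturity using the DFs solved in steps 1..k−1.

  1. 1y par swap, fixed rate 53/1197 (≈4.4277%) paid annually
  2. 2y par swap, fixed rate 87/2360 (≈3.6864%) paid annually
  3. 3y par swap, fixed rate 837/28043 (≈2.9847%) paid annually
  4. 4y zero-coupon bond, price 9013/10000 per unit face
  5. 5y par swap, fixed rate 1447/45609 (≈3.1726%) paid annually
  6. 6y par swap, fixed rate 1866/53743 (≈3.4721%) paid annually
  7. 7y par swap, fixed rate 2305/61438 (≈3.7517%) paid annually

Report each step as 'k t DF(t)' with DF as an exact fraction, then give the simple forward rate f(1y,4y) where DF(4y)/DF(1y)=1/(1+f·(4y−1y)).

step 1 [1y] swap r/1=53/1197: DF=(1 − 53/1197·(0))/(1+53/1197) = 1197/1250 ≈ 0.957600
step 2 [2y] swap r/1=87/2360: DF=(1 − 87/2360·(0.957600))/(1+87/2360) = 1163/1250 ≈ 0.930400
step 3 [3y] swap r/1=837/28043: DF=(1 − 837/28043·(0.957600+0.930400))/(1+837/28043) = 9163/10000 ≈ 0.916300
step 4 [4y] zero: DF = P = 9013/10000 ≈ 0.901300
step 5 [5y] swap r/1=1447/45609: DF=(1 − 1447/45609·(0.957600+0.930400+0.916300+0.901300))/(1+1447/45609) = 8553/10000 ≈ 0.855300
step 6 [6y] swap r/1=1866/53743: DF=(1 − 1866/53743·(0.957600+0.930400+0.916300+0.901300+0.855300))/(1+1866/53743) = 4067/5000 ≈ 0.813400
step 7 [7y] swap r/1=2305/61438: DF=(1 − 2305/61438·(0.957600+0.930400+0.916300+0.901300+0.855300+0.813400))/(1+2305/61438) = 1539/2000 ≈ 0.769500

1 1 1197/1250
2 2 1163/1250
3 3 9163/10000
4 4 9013/10000
5 5 8553/10000
6 6 4067/5000
7 7 1539/2000
f(1y,4y) = ((1197/1250)/(9013/10000) − 1)/(3) = 563/27039 ≈ 2.0822%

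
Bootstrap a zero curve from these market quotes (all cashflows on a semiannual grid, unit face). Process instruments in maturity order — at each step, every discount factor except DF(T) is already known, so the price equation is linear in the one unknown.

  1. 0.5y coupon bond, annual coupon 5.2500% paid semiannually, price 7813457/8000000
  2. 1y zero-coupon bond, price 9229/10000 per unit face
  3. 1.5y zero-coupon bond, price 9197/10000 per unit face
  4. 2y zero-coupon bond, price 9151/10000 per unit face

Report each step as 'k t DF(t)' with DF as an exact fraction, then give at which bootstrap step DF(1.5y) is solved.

step 1 [0.5y] bond c/2=21/800: DF=(7813457/8000000 − 21/800·(0))/(1+21/800) = 9517/10000 ≈ 0.951700
step 2 [1y] zero: DF = P = 9229/10000 ≈ 0.922900
step 3 [1.5y] zero: DF = P = 9197/10000 ≈ 0.919700
step 4 [2y] zero: DF = P = 9151/10000 ≈ 0.915100

1 1/2 9517/10000
2 1 9229/10000
3 3/2 9197/10000
4 2 9151/10000
DF(1.5y) is solved at step 3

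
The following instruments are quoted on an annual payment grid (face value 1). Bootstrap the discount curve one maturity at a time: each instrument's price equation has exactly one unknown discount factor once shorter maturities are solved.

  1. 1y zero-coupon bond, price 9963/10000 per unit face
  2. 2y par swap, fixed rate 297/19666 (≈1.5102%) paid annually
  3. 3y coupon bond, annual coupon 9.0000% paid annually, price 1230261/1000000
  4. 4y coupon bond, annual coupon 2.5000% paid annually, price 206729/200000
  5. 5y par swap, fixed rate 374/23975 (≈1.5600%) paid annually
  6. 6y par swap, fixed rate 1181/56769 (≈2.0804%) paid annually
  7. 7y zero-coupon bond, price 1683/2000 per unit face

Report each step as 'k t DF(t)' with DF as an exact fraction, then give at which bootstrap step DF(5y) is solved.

step 1 [1y] zero: DF = P = 9963/10000 ≈ 0.996300
step 2 [2y] swap r/1=297/19666: DF=(1 − 297/19666·(0.996300))/(1+297/19666) = 9703/10000 ≈ 0.970300
step 3 [3y] bond c/1=9/100: DF=(1230261/1000000 − 9/100·(0.996300+0.970300))/(1+9/100) = 9663/10000 ≈ 0.966300
step 4 [4y] bond c/1=1/40: DF=(206729/200000 − 1/40·(0.996300+0.970300+0.966300))/(1+1/40) = 9369/10000 ≈ 0.936900
step 5 [5y] swap r/1=374/23975: DF=(1 − 374/23975·(0.996300+0.970300+0.966300+0.936900))/(1+374/23975) = 2313/2500 ≈ 0.925200
step 6 [6y] swap r/1=1181/56769: DF=(1 − 1181/56769·(0.996300+0.970300+0.966300+0.936900+0.925200))/(1+1181/56769) = 8819/10000 ≈ 0.881900
step 7 [7y] zero: DF = P = 1683/2000 ≈ 0.841500

1 1 9963/10000
2 2 9703/10000
3 3 9663/10000
4 4 9369/10000
5 5 2313/2500
6 6 8819/10000
7 7 1683/2000
DF(5y) is solved at step 5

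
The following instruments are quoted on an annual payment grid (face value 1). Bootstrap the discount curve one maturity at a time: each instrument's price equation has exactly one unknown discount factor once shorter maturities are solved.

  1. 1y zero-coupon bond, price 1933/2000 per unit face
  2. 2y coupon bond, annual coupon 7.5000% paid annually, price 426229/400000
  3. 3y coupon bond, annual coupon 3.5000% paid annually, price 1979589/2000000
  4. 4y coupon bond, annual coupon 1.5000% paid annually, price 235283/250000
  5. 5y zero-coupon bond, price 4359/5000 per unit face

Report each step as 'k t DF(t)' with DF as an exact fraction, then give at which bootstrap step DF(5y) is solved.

1 1 1933/2000
2 2 4619/5000
3 3 2231/2500
4 4 8861/10000
5 5 4359/5000
DF(5y) is solved at step 5

step 1 [1y] zero: DF = P = 1933/2000 ≈ 0.966500
step 2 [2y] bond c/1=3/40: DF=(426229/400000 − 3/40·(0.966500))/(1+3/40) = 4619/5000 ≈ 0.923800
step 3 [3y] bond c/1=7/200: DF=(1979589/2000000 − 7/200·(0.966500+0.923800))/(1+7/200) = 2231/2500 ≈ 0.892400
step 4 [4y] bond c/1=3/200: DF=(235283/250000 − 3/200·(0.966500+0.923800+0.892400))/(1+3/200) = 8861/10000 ≈ 0.886100
step 5 [5y] zero: DF = P = 4359/5000 ≈ 0.871800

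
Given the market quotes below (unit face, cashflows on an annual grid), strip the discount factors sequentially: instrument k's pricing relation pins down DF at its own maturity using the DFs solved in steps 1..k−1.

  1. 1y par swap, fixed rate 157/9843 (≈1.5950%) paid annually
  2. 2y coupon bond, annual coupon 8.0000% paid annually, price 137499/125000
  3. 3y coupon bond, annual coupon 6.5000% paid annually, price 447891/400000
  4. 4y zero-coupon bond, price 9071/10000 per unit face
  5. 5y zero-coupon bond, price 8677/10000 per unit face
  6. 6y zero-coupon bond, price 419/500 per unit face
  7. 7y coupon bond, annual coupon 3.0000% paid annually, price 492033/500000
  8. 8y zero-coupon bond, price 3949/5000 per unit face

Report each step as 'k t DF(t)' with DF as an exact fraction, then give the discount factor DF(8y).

1 1 9843/10000
2 2 591/625
3 3 1167/1250
4 4 9071/10000
5 5 8677/10000
6 6 419/500
7 7 7959/10000
8 8 3949/5000
DF(8y) = 3949/5000 ≈ 0.789800

step 1 [1y] swap r/1=157/9843: DF=(1 − 157/9843·(0))/(1+157/9843) = 9843/10000 ≈ 0.984300
step 2 [2y] bond c/1=2/25: DF=(137499/125000 − 2/25·(0.984300))/(1+2/25) = 591/625 ≈ 0.945600
step 3 [3y] bond c/1=13/200: DF=(447891/400000 − 13/200·(0.984300+0.945600))/(1+13/200) = 1167/1250 ≈ 0.933600
step 4 [4y] zero: DF = P = 9071/10000 ≈ 0.907100
step 5 [5y] zero: DF = P = 8677/10000 ≈ 0.867700
step 6 [6y] zero: DF = P = 419/500 ≈ 0.838000
step 7 [7y] bond c/1=3/100: DF=(492033/500000 − 3/100·(0.984300+0.945600+0.933600+0.907100+0.867700+0.838000))/(1+3/100) = 7959/10000 ≈ 0.795900
step 8 [8y] zero: DF = P = 3949/5000 ≈ 0.789800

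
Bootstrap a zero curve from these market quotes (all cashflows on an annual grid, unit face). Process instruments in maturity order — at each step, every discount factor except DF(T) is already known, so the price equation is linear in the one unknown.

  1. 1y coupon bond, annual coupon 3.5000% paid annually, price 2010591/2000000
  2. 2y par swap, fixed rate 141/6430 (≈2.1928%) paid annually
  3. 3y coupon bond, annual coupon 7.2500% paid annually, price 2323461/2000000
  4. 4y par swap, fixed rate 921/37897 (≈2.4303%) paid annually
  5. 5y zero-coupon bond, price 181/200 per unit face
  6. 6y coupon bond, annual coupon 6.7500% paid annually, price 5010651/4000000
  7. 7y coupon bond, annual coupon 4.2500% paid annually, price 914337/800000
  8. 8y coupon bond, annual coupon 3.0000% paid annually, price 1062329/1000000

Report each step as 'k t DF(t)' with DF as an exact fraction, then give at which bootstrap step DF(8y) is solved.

step 1 [1y] bond c/1=7/200: DF=(2010591/2000000 − 7/200·(0))/(1+7/200) = 9713/10000 ≈ 0.971300
step 2 [2y] swap r/1=141/6430: DF=(1 − 141/6430·(0.971300))/(1+141/6430) = 9577/10000 ≈ 0.957700
step 3 [3y] bond c/1=29/400: DF=(2323461/2000000 − 29/400·(0.971300+0.957700))/(1+29/400) = 1191/1250 ≈ 0.952800
step 4 [4y] swap r/1=921/37897: DF=(1 − 921/37897·(0.971300+0.957700+0.952800))/(1+921/37897) = 9079/10000 ≈ 0.907900
step 5 [5y] zero: DF = P = 181/200 ≈ 0.905000
step 6 [6y] bond c/1=27/400: DF=(5010651/4000000 − 27/400·(0.971300+0.957700+0.952800+0.907900+0.905000))/(1+27/400) = 4383/5000 ≈ 0.876600
step 7 [7y] bond c/1=17/400: DF=(914337/800000 − 17/400·(0.971300+0.957700+0.952800+0.907900+0.905000+0.876600))/(1+17/400) = 2173/2500 ≈ 0.869200
step 8 [8y] bond c/1=3/100: DF=(1062329/1000000 − 3/100·(0.971300+0.957700+0.952800+0.907900+0.905000+0.876600+0.869200))/(1+3/100) = 4219/5000 ≈ 0.843800

1 1 9713/10000
2 2 9577/10000
3 3 1191/1250
4 4 9079/10000
5 5 181/200
6 6 4383/5000
7 7 2173/2500
8 8 4219/5000
DF(8y) is solved at step 8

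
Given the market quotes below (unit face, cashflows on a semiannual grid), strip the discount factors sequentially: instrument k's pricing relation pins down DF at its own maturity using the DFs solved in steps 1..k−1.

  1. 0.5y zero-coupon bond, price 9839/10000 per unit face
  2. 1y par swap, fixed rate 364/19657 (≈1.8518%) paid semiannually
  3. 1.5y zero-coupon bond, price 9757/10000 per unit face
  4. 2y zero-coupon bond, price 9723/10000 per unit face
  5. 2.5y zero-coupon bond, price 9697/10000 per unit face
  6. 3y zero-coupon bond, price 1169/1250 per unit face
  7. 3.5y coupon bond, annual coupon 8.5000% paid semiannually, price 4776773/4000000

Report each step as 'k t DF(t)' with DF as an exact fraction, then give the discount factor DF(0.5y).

step 1 [0.5y] zero: DF = P = 9839/10000 ≈ 0.983900
step 2 [1y] swap r/2=182/19657: DF=(1 − 182/19657·(0.983900))/(1+182/19657) = 4909/5000 ≈ 0.981800
step 3 [1.5y] zero: DF = P = 9757/10000 ≈ 0.975700
step 4 [2y] zero: DF = P = 9723/10000 ≈ 0.972300
step 5 [2.5y] zero: DF = P = 9697/10000 ≈ 0.969700
step 6 [3y] zero: DF = P = 1169/1250 ≈ 0.935200
step 7 [3.5y] bond c/2=17/400: DF=(4776773/4000000 − 17/400·(0.983900+0.981800+0.975700+0.972300+0.969700+0.935200))/(1+17/400) = 9083/10000 ≈ 0.908300

1 1/2 9839/10000
2 1 4909/5000
3 3/2 9757/10000
4 2 9723/10000
5 5/2 9697/10000
6 3 1169/1250
7 7/2 9083/10000
DF(0.5y) = 9839/10000 ≈ 0.983900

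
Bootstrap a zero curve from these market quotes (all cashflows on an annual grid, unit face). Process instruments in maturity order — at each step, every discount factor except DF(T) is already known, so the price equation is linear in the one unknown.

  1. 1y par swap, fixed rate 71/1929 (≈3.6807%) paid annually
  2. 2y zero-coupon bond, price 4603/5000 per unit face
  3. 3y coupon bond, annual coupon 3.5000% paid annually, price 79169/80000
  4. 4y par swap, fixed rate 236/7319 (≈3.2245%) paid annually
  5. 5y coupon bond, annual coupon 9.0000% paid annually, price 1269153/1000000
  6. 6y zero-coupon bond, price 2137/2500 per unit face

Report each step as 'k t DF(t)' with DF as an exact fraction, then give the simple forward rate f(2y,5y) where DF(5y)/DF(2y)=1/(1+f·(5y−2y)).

1 1 1929/2000
2 2 4603/5000
3 3 2231/2500
4 4 441/500
5 5 4311/5000
6 6 2137/2500
f(2y,5y) = ((4603/5000)/(4311/5000) − 1)/(3) = 292/12933 ≈ 2.2578%

step 1 [1y] swap r/1=71/1929: DF=(1 − 71/1929·(0))/(1+71/1929) = 1929/2000 ≈ 0.964500
step 2 [2y] zero: DF = P = 4603/5000 ≈ 0.920600
step 3 [3y] bond c/1=7/200: DF=(79169/80000 − 7/200·(0.964500+0.920600))/(1+7/200) = 2231/2500 ≈ 0.892400
step 4 [4y] swap r/1=236/7319: DF=(1 − 236/7319·(0.964500+0.920600+0.892400))/(1+236/7319) = 441/500 ≈ 0.882000
step 5 [5y] bond c/1=9/100: DF=(1269153/1000000 − 9/100·(0.964500+0.920600+0.892400+0.882000))/(1+9/100) = 4311/5000 ≈ 0.862200
step 6 [6y] zero: DF = P = 2137/2500 ≈ 0.854800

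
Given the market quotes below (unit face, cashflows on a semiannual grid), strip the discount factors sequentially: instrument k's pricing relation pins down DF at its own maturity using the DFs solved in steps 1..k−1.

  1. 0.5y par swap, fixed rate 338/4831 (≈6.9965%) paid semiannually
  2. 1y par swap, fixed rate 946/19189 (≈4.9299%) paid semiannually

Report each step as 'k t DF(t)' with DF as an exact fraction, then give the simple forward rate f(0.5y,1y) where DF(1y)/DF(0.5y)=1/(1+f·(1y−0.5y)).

1 1/2 4831/5000
2 1 9527/10000
f(0.5y,1y) = ((4831/5000)/(9527/10000) − 1)/(1/2) = 270/9527 ≈ 2.8341%

step 1 [0.5y] swap r/2=169/4831: DF=(1 − 169/4831·(0))/(1+169/4831) = 4831/5000 ≈ 0.966200
step 2 [1y] swap r/2=473/19189: DF=(1 − 473/19189·(0.966200))/(1+473/19189) = 9527/10000 ≈ 0.952700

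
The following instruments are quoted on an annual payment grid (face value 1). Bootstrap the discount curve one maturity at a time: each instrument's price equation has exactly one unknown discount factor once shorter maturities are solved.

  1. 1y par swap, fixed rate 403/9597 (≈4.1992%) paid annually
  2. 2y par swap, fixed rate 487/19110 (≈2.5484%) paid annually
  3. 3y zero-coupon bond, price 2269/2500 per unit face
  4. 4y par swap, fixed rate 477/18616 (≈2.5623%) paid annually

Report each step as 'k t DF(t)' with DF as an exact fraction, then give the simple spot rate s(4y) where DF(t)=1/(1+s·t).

step 1 [1y] swap r/1=403/9597: DF=(1 − 403/9597·(0))/(1+403/9597) = 9597/10000 ≈ 0.959700
step 2 [2y] swap r/1=487/19110: DF=(1 − 487/19110·(0.959700))/(1+487/19110) = 9513/10000 ≈ 0.951300
step 3 [3y] zero: DF = P = 2269/2500 ≈ 0.907600
step 4 [4y] swap r/1=477/18616: DF=(1 − 477/18616·(0.959700+0.951300+0.907600))/(1+477/18616) = 4523/5000 ≈ 0.904600

1 1 9597/10000
2 2 9513/10000
3 3 2269/2500
4 4 4523/5000
s(4y) = (1/(4523/5000) − 1)/(4) = 477/18092 ≈ 2.6365%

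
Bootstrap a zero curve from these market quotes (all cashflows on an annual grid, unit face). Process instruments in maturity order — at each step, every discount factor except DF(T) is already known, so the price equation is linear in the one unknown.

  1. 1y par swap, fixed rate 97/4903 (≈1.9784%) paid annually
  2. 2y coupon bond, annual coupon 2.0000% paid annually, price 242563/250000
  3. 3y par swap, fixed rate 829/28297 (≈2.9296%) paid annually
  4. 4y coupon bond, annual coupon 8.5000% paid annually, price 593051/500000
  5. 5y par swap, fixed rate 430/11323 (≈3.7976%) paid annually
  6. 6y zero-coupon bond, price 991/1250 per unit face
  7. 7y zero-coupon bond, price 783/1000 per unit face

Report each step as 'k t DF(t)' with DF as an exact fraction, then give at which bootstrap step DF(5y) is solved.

1 1 4903/5000
2 2 233/250
3 3 9171/10000
4 4 1743/2000
5 5 207/250
6 6 991/1250
7 7 783/1000
DF(5y) is solved at step 5

step 1 [1y] swap r/1=97/4903: DF=(1 − 97/4903·(0))/(1+97/4903) = 4903/5000 ≈ 0.980600
step 2 [2y] bond c/1=1/50: DF=(242563/250000 − 1/50·(0.980600))/(1+1/50) = 233/250 ≈ 0.932000
step 3 [3y] swap r/1=829/28297: DF=(1 − 829/28297·(0.980600+0.932000))/(1+829/28297) = 9171/10000 ≈ 0.917100
step 4 [4y] bond c/1=17/200: DF=(593051/500000 − 17/200·(0.980600+0.932000+0.917100))/(1+17/200) = 1743/2000 ≈ 0.871500
step 5 [5y] swap r/1=430/11323: DF=(1 − 430/11323·(0.980600+0.932000+0.917100+0.871500))/(1+430/11323) = 207/250 ≈ 0.828000
step 6 [6y] zero: DF = P = 991/1250 ≈ 0.792800
step 7 [7y] zero: DF = P = 783/1000 ≈ 0.783000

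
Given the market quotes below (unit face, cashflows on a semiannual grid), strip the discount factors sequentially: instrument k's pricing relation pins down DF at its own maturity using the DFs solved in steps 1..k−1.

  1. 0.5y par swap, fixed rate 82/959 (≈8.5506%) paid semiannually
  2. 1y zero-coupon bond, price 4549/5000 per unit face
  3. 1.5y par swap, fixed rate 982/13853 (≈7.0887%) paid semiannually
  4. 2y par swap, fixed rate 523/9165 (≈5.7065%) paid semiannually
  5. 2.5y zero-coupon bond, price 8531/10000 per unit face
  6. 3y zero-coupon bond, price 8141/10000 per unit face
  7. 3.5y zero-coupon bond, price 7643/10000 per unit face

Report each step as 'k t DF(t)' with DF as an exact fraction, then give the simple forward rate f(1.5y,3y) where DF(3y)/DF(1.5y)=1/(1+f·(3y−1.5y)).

step 1 [0.5y] swap r/2=41/959: DF=(1 − 41/959·(0))/(1+41/959) = 959/1000 ≈ 0.959000
step 2 [1y] zero: DF = P = 4549/5000 ≈ 0.909800
step 3 [1.5y] swap r/2=491/13853: DF=(1 − 491/13853·(0.959000+0.909800))/(1+491/13853) = 4509/5000 ≈ 0.901800
step 4 [2y] swap r/2=523/18330: DF=(1 − 523/18330·(0.959000+0.909800+0.901800))/(1+523/18330) = 4477/5000 ≈ 0.895400
step 5 [2.5y] zero: DF = P = 8531/10000 ≈ 0.853100
step 6 [3y] zero: DF = P = 8141/10000 ≈ 0.814100
step 7 [3.5y] zero: DF = P = 7643/10000 ≈ 0.764300

1 1/2 959/1000
2 1 4549/5000
3 3/2 4509/5000
4 2 4477/5000
5 5/2 8531/10000
6 3 8141/10000
7 7/2 7643/10000
f(1.5y,3y) = ((4509/5000)/(8141/10000) − 1)/(3/2) = 1754/24423 ≈ 7.1818%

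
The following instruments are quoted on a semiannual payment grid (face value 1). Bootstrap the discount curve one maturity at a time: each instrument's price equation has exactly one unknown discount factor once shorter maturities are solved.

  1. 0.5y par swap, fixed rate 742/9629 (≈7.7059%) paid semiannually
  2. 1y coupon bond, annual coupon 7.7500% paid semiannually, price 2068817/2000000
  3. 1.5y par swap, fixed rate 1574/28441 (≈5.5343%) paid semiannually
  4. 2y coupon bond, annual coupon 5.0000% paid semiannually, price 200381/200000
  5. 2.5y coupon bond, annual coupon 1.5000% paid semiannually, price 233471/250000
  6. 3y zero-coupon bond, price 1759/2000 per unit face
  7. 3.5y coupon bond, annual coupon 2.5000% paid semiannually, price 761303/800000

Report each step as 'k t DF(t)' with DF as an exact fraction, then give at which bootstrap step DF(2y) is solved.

1 1/2 9629/10000
2 1 9599/10000
3 3/2 9213/10000
4 2 9081/10000
5 5/2 899/1000
6 3 1759/2000
7 7/2 2179/2500
DF(2y) is solved at step 4

step 1 [0.5y] swap r/2=371/9629: DF=(1 − 371/9629·(0))/(1+371/9629) = 9629/10000 ≈ 0.962900
step 2 [1y] bond c/2=31/800: DF=(2068817/2000000 − 31/800·(0.962900))/(1+31/800) = 9599/10000 ≈ 0.959900
step 3 [1.5y] swap r/2=787/28441: DF=(1 − 787/28441·(0.962900+0.959900))/(1+787/28441) = 9213/10000 ≈ 0.921300
step 4 [2y] bond c/2=1/40: DF=(200381/200000 − 1/40·(0.962900+0.959900+0.921300))/(1+1/40) = 9081/10000 ≈ 0.908100
step 5 [2.5y] bond c/2=3/400: DF=(233471/250000 − 3/400·(0.962900+0.959900+0.921300+0.908100))/(1+3/400) = 899/1000 ≈ 0.899000
step 6 [3y] zero: DF = P = 1759/2000 ≈ 0.879500
step 7 [3.5y] bond c/2=1/80: DF=(761303/800000 − 1/80·(0.962900+0.959900+0.921300+0.908100+0.899000+0.879500))/(1+1/80) = 2179/2500 ≈ 0.871600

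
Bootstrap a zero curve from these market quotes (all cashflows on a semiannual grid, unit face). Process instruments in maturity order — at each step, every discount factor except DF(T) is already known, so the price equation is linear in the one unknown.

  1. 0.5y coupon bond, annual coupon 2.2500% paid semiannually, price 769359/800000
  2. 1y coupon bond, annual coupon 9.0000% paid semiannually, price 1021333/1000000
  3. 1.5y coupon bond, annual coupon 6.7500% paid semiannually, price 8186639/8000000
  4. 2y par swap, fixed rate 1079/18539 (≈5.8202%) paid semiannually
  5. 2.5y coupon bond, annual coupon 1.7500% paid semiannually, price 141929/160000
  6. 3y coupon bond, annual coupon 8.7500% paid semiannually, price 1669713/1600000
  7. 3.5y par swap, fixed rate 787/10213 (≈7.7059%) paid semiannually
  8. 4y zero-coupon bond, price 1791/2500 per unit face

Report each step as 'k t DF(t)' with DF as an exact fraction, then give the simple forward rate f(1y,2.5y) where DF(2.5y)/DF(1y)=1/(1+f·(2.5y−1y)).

1 1/2 951/1000
2 1 2341/2500
3 3/2 9283/10000
4 2 8921/10000
5 5/2 1059/1250
6 3 8089/10000
7 7/2 7639/10000
8 4 1791/2500
f(1y,2.5y) = ((2341/2500)/(1059/1250) − 1)/(3/2) = 223/3177 ≈ 7.0192%

step 1 [0.5y] bond c/2=9/800: DF=(769359/800000 − 9/800·(0))/(1+9/800) = 951/1000 ≈ 0.951000
step 2 [1y] bond c/2=9/200: DF=(1021333/1000000 − 9/200·(0.951000))/(1+9/200) = 2341/2500 ≈ 0.936400
step 3 [1.5y] bond c/2=27/800: DF=(8186639/8000000 − 27/800·(0.951000+0.936400))/(1+27/800) = 9283/10000 ≈ 0.928300
step 4 [2y] swap r/2=1079/37078: DF=(1 − 1079/37078·(0.951000+0.936400+0.928300))/(1+1079/37078) = 8921/10000 ≈ 0.892100
step 5 [2.5y] bond c/2=7/800: DF=(141929/160000 − 7/800·(0.951000+0.936400+0.928300+0.892100))/(1+7/800) = 1059/1250 ≈ 0.847200
step 6 [3y] bond c/2=7/160: DF=(1669713/1600000 − 7/160·(0.951000+0.936400+0.928300+0.892100+0.847200))/(1+7/160) = 8089/10000 ≈ 0.808900
step 7 [3.5y] swap r/2=787/20426: DF=(1 − 787/20426·(0.951000+0.936400+0.928300+0.892100+0.847200+0.808900))/(1+787/20426) = 7639/10000 ≈ 0.763900
step 8 [4y] zero: DF = P = 1791/2500 ≈ 0.716400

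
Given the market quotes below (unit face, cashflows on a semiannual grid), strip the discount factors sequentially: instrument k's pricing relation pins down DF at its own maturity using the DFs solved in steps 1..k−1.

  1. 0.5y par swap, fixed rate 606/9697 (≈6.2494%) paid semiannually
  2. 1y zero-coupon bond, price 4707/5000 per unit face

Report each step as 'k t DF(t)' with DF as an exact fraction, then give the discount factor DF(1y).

step 1 [0.5y] swap r/2=303/9697: DF=(1 − 303/9697·(0))/(1+303/9697) = 9697/10000 ≈ 0.969700
step 2 [1y] zero: DF = P = 4707/5000 ≈ 0.941400

1 1/2 9697/10000
2 1 4707/5000
DF(1y) = 4707/5000 ≈ 0.941400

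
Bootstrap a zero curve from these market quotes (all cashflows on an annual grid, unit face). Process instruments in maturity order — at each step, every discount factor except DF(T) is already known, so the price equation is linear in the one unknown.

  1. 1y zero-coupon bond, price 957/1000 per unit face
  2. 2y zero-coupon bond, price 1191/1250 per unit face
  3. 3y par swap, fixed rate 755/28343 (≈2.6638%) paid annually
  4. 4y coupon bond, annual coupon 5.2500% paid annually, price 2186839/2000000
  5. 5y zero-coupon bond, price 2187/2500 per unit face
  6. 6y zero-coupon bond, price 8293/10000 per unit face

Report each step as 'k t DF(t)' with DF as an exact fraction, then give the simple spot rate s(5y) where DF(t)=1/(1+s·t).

step 1 [1y] zero: DF = P = 957/1000 ≈ 0.957000
step 2 [2y] zero: DF = P = 1191/1250 ≈ 0.952800
step 3 [3y] swap r/1=755/28343: DF=(1 − 755/28343·(0.957000+0.952800))/(1+755/28343) = 1849/2000 ≈ 0.924500
step 4 [4y] bond c/1=21/400: DF=(2186839/2000000 − 21/400·(0.957000+0.952800+0.924500))/(1+21/400) = 359/400 ≈ 0.897500
step 5 [5y] zero: DF = P = 2187/2500 ≈ 0.874800
step 6 [6y] zero: DF = P = 8293/10000 ≈ 0.829300

1 1 957/1000
2 2 1191/1250
3 3 1849/2000
4 4 359/400
5 5 2187/2500
6 6 8293/10000
s(5y) = (1/(2187/2500) − 1)/(5) = 313/10935 ≈ 2.8624%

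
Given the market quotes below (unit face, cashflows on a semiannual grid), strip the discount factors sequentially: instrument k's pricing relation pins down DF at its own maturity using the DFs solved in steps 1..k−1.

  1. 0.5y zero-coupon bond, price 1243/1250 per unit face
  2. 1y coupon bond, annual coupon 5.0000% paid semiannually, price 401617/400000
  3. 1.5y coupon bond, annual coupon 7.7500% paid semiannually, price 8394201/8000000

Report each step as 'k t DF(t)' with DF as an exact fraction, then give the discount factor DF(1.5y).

1 1/2 1243/1250
2 1 9553/10000
3 3/2 4687/5000
DF(1.5y) = 4687/5000 ≈ 0.937400

step 1 [0.5y] zero: DF = P = 1243/1250 ≈ 0.994400
step 2 [1y] bond c/2=1/40: DF=(401617/400000 − 1/40·(0.994400))/(1+1/40) = 9553/10000 ≈ 0.955300
step 3 [1.5y] bond c/2=31/800: DF=(8394201/8000000 − 31/800·(0.994400+0.955300))/(1+31/800) = 4687/5000 ≈ 0.937400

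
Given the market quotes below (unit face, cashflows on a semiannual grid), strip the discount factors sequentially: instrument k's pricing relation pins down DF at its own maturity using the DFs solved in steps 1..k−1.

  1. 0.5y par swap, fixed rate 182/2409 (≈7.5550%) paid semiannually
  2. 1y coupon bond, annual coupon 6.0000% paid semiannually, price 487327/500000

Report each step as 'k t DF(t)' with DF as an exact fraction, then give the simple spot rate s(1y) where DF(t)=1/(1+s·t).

step 1 [0.5y] swap r/2=91/2409: DF=(1 − 91/2409·(0))/(1+91/2409) = 2409/2500 ≈ 0.963600
step 2 [1y] bond c/2=3/100: DF=(487327/500000 − 3/100·(0.963600))/(1+3/100) = 4591/5000 ≈ 0.918200

1 1/2 2409/2500
2 1 4591/5000
s(1y) = (1/(4591/5000) − 1)/(1) = 409/4591 ≈ 8.9087%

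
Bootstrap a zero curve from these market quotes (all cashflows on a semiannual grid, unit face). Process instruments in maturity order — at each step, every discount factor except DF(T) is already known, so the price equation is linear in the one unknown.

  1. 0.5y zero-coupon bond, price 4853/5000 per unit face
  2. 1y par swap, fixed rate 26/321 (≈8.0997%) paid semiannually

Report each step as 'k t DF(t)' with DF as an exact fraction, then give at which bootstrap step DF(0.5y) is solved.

1 1/2 4853/5000
2 1 9233/10000
DF(0.5y) is solved at step 1

step 1 [0.5y] zero: DF = P = 4853/5000 ≈ 0.970600
step 2 [1y] swap r/2=13/321: DF=(1 − 13/321·(0.970600))/(1+13/321) = 9233/10000 ≈ 0.923300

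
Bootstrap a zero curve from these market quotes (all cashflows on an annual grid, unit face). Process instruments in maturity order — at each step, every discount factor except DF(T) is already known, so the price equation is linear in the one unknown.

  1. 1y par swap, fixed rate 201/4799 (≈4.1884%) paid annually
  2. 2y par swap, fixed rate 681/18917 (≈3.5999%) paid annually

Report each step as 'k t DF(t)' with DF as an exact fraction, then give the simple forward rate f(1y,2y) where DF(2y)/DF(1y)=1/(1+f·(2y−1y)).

step 1 [1y] swap r/1=201/4799: DF=(1 − 201/4799·(0))/(1+201/4799) = 4799/5000 ≈ 0.959800
step 2 [2y] swap r/1=681/18917: DF=(1 − 681/18917·(0.959800))/(1+681/18917) = 9319/10000 ≈ 0.931900

1 1 4799/5000
2 2 9319/10000
f(1y,2y) = ((4799/5000)/(9319/10000) − 1)/(1) = 279/9319 ≈ 2.9939%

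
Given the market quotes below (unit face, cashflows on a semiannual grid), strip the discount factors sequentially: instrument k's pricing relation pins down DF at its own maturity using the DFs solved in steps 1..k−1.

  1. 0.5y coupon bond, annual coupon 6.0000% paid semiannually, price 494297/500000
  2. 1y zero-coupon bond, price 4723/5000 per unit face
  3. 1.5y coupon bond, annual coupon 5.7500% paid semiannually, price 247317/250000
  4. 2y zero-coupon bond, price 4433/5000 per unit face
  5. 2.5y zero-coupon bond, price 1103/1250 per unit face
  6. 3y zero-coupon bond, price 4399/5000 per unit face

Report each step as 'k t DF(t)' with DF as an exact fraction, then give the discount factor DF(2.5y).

step 1 [0.5y] bond c/2=3/100: DF=(494297/500000 − 3/100·(0))/(1+3/100) = 4799/5000 ≈ 0.959800
step 2 [1y] zero: DF = P = 4723/5000 ≈ 0.944600
step 3 [1.5y] bond c/2=23/800: DF=(247317/250000 − 23/800·(0.959800+0.944600))/(1+23/800) = 2271/2500 ≈ 0.908400
step 4 [2y] zero: DF = P = 4433/5000 ≈ 0.886600
step 5 [2.5y] zero: DF = P = 1103/1250 ≈ 0.882400
step 6 [3y] zero: DF = P = 4399/5000 ≈ 0.879800

1 1/2 4799/5000
2 1 4723/5000
3 3/2 2271/2500
4 2 4433/5000
5 5/2 1103/1250
6 3 4399/5000
DF(2.5y) = 1103/1250 ≈ 0.882400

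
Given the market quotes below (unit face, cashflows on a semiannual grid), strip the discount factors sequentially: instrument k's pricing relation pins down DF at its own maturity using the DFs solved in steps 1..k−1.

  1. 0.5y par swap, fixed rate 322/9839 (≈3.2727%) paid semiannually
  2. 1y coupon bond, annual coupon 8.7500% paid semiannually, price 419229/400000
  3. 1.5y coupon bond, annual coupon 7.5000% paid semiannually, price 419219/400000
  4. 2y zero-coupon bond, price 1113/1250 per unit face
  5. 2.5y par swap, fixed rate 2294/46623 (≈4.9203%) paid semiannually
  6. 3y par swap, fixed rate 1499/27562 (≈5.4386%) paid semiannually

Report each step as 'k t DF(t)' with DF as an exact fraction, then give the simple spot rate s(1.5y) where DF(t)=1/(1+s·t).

step 1 [0.5y] swap r/2=161/9839: DF=(1 − 161/9839·(0))/(1+161/9839) = 9839/10000 ≈ 0.983900
step 2 [1y] bond c/2=7/160: DF=(419229/400000 − 7/160·(0.983900))/(1+7/160) = 9629/10000 ≈ 0.962900
step 3 [1.5y] bond c/2=3/80: DF=(419219/400000 − 3/80·(0.983900+0.962900))/(1+3/80) = 4699/5000 ≈ 0.939800
step 4 [2y] zero: DF = P = 1113/1250 ≈ 0.890400
step 5 [2.5y] swap r/2=1147/46623: DF=(1 − 1147/46623·(0.983900+0.962900+0.939800+0.890400))/(1+1147/46623) = 8853/10000 ≈ 0.885300
step 6 [3y] swap r/2=1499/55124: DF=(1 − 1499/55124·(0.983900+0.962900+0.939800+0.890400+0.885300))/(1+1499/55124) = 8501/10000 ≈ 0.850100

1 1/2 9839/10000
2 1 9629/10000
3 3/2 4699/5000
4 2 1113/1250
5 5/2 8853/10000
6 3 8501/10000
s(1.5y) = (1/(4699/5000) − 1)/(3/2) = 602/14097 ≈ 4.2704%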